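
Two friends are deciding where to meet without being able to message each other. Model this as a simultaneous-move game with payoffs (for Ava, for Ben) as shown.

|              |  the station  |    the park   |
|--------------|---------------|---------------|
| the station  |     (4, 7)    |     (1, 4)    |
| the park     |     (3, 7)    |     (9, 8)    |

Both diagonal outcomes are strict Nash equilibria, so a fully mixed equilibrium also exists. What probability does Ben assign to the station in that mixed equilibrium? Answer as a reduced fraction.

8/9

Ben's mix q on the station must make Ava indifferent between the station and the park.
Ava's payoff from the station: 4q + 1(1−q). From the park: 3q + 9(1−q).
Set equal: 1q = 8(1−q) → q = 8/9.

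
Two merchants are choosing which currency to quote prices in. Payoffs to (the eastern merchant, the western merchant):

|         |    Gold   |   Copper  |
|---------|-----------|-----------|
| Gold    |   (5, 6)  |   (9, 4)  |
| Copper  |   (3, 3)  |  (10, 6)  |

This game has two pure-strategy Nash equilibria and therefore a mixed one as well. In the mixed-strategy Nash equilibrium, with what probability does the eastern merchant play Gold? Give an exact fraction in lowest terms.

The eastern merchant's mix p on Gold must make the western merchant indifferent between Gold and Copper.
The western merchant's payoff from Gold: 6p + 3(1−p). From Copper: 4p + 6(1−p).
Set equal: 2p = 3(1−p) → p = 3/5.

3/5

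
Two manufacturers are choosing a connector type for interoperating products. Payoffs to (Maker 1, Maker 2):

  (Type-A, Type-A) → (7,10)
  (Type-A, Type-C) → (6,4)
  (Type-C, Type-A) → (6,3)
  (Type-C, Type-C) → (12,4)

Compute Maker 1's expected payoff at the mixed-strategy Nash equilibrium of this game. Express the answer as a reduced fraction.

Maker 2 mixes with probability q on Type-A, chosen so Maker 1 is indifferent: 7q + 6(1−q) = 6q + 12(1−q) gives q = 6/7.
Maker 1's expected payoff (from either row, since indifferent) is 7·6/7 + 6·1/7 = 48/7.

48/7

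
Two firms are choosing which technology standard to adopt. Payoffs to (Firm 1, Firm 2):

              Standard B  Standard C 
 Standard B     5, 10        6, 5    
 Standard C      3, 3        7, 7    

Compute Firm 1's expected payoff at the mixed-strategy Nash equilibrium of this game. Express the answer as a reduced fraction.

17/3

Firm 2 mixes with probability q on Standard B, chosen so Firm 1 is indifferent: 5q + 6(1−q) = 3q + 7(1−q) gives q = 1/3.
Firm 1's expected payoff (from either row, since indifferent) is 5·1/3 + 6·2/3 = 17/3.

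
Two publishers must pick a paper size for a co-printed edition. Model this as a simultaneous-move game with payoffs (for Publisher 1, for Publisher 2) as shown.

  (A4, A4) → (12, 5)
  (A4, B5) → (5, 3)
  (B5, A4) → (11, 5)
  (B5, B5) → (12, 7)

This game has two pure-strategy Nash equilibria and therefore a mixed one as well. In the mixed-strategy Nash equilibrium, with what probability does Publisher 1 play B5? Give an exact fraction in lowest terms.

1/2

Publisher 1's mix p on A4 must make Publisher 2 indifferent between A4 and B5.
Publisher 2's payoff from A4: 5p + 5(1−p). From B5: 3p + 7(1−p).
Set equal: 2p = 2(1−p) → p = 2/4 = 1/2.
Probability on B5 is 1 − 1/2 = 1/2.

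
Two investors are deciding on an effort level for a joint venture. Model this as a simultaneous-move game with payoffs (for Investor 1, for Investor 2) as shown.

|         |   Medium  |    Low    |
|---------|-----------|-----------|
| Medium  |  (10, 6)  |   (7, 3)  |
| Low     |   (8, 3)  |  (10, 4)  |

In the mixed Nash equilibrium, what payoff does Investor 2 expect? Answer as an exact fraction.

Investor 1 mixes with probability p on Medium, chosen so Investor 2 is indifferent: 6p + 3(1−p) = 3p + 4(1−p) gives p = 1/4.
Investor 2's expected payoff is 6·1/4 + 3·3/4 = 15/4.

15/4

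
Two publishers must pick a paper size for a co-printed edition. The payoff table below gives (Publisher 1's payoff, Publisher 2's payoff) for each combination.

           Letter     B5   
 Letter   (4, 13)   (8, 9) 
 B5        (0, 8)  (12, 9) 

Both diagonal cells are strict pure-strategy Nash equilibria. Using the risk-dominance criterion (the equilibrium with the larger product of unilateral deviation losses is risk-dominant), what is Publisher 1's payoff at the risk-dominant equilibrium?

At both Letter: Publisher 1 loses 4 − 0 = 4 by deviating; Publisher 2 loses 13 − 9 = 4. Product = 4·4 = 16.
At both B5: Publisher 1 loses 12 − 8 = 4 by deviating; Publisher 2 loses 9 − 8 = 1. Product = 4·1 = 4.
16 > 4, so both Letter is risk-dominant. Publisher 1's payoff there is 4.

4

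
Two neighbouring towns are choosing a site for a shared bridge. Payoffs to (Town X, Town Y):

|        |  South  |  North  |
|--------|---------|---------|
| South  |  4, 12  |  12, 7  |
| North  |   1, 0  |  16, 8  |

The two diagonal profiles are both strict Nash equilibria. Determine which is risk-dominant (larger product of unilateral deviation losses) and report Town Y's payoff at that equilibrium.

8

At both South: Town X loses 4 − 1 = 3 by deviating; Town Y loses 12 − 7 = 5. Product = 3·5 = 15.
At both North: Town X loses 16 − 12 = 4 by deviating; Town Y loses 8 − 0 = 8. Product = 4·8 = 32.
32 > 15, so both North is risk-dominant. Town Y's payoff there is 8.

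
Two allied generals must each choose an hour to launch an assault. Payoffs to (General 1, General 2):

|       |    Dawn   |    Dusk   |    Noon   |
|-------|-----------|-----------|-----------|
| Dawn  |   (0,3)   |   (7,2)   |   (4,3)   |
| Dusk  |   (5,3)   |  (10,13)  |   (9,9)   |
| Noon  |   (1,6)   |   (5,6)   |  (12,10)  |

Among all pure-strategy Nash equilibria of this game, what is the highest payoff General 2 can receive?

Both Dusk is a pure NE (General 1: 10 ≥ 7; General 2: 13 ≥ 9). General 2 gets 13.
Both Noon is a pure NE (General 1: 12 ≥ 9; General 2: 10 ≥ 6). General 2 gets 10.
Every other cell has a profitable deviation for at least one player. Highest of {13, 10} is 13.

13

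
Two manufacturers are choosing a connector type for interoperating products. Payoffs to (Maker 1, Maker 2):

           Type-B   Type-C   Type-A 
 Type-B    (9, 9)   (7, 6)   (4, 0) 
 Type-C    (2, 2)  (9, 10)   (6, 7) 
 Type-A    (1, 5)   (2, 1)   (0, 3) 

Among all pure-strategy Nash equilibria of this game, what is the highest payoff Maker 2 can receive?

Both Type-B is a pure NE (Maker 1: 9 ≥ 2; Maker 2: 9 ≥ 6). Maker 2 gets 9.
Both Type-C is a pure NE (Maker 1: 9 ≥ 7; Maker 2: 10 ≥ 7). Maker 2 gets 10.
Every other cell has a profitable deviation for at least one player. Highest of {9, 10} is 10.

10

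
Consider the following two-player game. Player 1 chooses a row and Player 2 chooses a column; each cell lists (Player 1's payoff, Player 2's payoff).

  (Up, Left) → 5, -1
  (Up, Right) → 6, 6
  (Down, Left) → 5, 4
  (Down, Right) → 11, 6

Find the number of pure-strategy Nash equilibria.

1

(Down, Right): Player 1 gets 11 (best alternative 6); Player 2 gets 6 (best alternative 4). Neither deviates — NE.
(Up, Left) is not a NE: Player 2 would switch to Right (6 > -1).
No other cell survives both best-response checks, so there is 1 pure NE.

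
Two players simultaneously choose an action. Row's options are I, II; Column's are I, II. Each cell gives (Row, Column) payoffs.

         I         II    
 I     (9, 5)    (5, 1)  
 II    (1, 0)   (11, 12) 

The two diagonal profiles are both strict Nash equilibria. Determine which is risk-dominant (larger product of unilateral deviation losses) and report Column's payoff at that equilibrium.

At both I: Row loses 9 − 1 = 8 by deviating; Column loses 5 − 1 = 4. Product = 8·4 = 32.
At both II: Row loses 11 − 5 = 6 by deviating; Column loses 12 − 0 = 12. Product = 6·12 = 72.
72 > 32, so both II is risk-dominant. Column's payoff there is 12.

12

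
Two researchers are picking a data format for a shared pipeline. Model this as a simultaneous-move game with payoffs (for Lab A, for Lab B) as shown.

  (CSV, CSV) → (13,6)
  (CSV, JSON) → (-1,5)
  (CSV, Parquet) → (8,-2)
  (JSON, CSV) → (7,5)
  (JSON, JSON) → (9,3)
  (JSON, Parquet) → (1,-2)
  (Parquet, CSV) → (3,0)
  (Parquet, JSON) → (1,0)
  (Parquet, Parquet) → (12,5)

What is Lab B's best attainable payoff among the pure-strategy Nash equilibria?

Both CSV is a pure NE (Lab A: 13 ≥ 7; Lab B: 6 ≥ 5). Lab B gets 6.
Both Parquet is a pure NE (Lab A: 12 ≥ 8; Lab B: 5 ≥ 0). Lab B gets 5.
Every other cell has a profitable deviation for at least one player. Highest of {6, 5} is 6.

6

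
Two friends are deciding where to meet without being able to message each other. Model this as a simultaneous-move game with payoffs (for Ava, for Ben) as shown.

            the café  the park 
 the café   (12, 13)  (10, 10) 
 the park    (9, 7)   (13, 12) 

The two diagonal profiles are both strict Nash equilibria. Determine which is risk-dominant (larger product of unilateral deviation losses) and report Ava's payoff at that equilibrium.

At both the café: Ava loses 12 − 9 = 3 by deviating; Ben loses 13 − 10 = 3. Product = 3·3 = 9.
At both the park: Ava loses 13 − 10 = 3 by deviating; Ben loses 12 − 7 = 5. Product = 3·5 = 15.
15 > 9, so both the park is risk-dominant. Ava's payoff there is 13.

13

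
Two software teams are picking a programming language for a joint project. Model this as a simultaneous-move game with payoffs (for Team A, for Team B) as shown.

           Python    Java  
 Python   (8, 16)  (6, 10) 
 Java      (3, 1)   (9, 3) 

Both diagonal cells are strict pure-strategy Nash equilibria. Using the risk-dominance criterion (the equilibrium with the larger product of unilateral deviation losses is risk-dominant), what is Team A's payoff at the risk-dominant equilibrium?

At both Python: Team A loses 8 − 3 = 5 by deviating; Team B loses 16 − 10 = 6. Product = 5·6 = 30.
At both Java: Team A loses 9 − 6 = 3 by deviating; Team B loses 3 − 1 = 2. Product = 3·2 = 6.
30 > 6, so both Python is risk-dominant. Team A's payoff there is 8.

8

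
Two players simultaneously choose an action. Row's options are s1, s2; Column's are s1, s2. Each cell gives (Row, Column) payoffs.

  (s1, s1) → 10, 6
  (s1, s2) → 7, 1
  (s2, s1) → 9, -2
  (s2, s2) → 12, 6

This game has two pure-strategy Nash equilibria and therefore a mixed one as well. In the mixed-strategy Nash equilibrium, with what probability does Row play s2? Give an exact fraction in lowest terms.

Row's mix p on s1 must make Column indifferent between s1 and s2.
Column's payoff from s1: 6p + (-2)(1−p). From s2: 1p + 6(1−p).
Set equal: 5p = 8(1−p) → p = 8/13.
Probability on s2 is 1 − 8/13 = 5/13.

5/13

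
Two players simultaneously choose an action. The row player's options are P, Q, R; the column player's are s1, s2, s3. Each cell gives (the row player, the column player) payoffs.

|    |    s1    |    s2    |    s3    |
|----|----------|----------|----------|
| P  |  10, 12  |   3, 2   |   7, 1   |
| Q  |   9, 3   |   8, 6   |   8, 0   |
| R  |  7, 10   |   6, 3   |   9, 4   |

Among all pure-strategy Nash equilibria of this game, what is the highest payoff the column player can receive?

(P, s1) is a pure NE (the row player: 10 ≥ 9; the column player: 12 ≥ 2). The column player gets 12.
(Q, s2) is a pure NE (the row player: 8 ≥ 6; the column player: 6 ≥ 3). The column player gets 6.
Every other cell has a profitable deviation for at least one player. Highest of {12, 6} is 12.

12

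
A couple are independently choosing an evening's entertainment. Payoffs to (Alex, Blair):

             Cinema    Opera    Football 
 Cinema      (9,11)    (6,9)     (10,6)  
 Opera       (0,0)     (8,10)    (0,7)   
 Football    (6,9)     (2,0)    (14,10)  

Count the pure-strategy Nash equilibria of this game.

3

Both Cinema: Alex gets 9 (best alternative 6); Blair gets 11 (best alternative 9). Neither deviates — NE.
Both Opera: Alex gets 8 (best alternative 6); Blair gets 10 (best alternative 7). Neither deviates — NE.
Both Football: Alex gets 14 (best alternative 10); Blair gets 10 (best alternative 9). Neither deviates — NE.
(Cinema, Football) is not a NE: Alex would switch to Football (14 > 10).
No other cell survives both best-response checks, so there are 3 pure NE.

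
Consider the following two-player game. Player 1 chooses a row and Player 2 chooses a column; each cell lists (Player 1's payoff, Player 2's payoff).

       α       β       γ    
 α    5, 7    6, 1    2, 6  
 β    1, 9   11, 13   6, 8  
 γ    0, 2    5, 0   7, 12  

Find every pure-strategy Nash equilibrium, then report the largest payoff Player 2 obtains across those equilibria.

Both α is a pure NE (Player 1: 5 ≥ 1; Player 2: 7 ≥ 6). Player 2 gets 7.
Both β is a pure NE (Player 1: 11 ≥ 6; Player 2: 13 ≥ 9). Player 2 gets 13.
Both γ is a pure NE (Player 1: 7 ≥ 6; Player 2: 12 ≥ 2). Player 2 gets 12.
Every other cell has a profitable deviation for at least one player. Highest of {7, 13, 12} is 13.

13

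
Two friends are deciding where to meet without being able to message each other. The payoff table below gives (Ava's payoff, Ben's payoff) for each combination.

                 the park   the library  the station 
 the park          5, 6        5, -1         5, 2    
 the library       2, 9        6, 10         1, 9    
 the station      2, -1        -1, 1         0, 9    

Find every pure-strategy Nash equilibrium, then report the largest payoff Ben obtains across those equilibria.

Both the park is a pure NE (Ava: 5 ≥ 2; Ben: 6 ≥ 2). Ben gets 6.
Both the library is a pure NE (Ava: 6 ≥ 5; Ben: 10 ≥ 9). Ben gets 10.
Every other cell has a profitable deviation for at least one player. Highest of {6, 10} is 10.

10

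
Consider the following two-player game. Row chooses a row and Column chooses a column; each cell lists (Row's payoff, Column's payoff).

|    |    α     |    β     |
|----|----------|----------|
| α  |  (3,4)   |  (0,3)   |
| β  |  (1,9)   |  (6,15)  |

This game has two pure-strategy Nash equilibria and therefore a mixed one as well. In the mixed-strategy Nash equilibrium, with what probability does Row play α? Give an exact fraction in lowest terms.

6/7

Row's mix p on α must make Column indifferent between α and β.
Column's payoff from α: 4p + 9(1−p). From β: 3p + 15(1−p).
Set equal: 1p = 6(1−p) → p = 6/7.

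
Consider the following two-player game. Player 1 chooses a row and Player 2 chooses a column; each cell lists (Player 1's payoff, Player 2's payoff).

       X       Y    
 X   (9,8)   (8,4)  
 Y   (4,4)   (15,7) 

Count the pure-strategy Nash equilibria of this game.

2

Both X: Player 1 gets 9 (best alternative 4); Player 2 gets 8 (best alternative 4). Neither deviates — NE.
Both Y: Player 1 gets 15 (best alternative 8); Player 2 gets 7 (best alternative 4). Neither deviates — NE.
(Y, X) is not a NE: Player 1 would switch to X (9 > 4).
No other cell survives both best-response checks, so there are 2 pure NE.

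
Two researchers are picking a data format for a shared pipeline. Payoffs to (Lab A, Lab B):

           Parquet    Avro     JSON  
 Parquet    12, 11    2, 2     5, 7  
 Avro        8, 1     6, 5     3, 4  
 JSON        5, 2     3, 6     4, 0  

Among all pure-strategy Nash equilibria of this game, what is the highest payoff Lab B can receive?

Both Parquet is a pure NE (Lab A: 12 ≥ 8; Lab B: 11 ≥ 7). Lab B gets 11.
Both Avro is a pure NE (Lab A: 6 ≥ 3; Lab B: 5 ≥ 4). Lab B gets 5.
Every other cell has a profitable deviation for at least one player. Highest of {11, 5} is 11.

11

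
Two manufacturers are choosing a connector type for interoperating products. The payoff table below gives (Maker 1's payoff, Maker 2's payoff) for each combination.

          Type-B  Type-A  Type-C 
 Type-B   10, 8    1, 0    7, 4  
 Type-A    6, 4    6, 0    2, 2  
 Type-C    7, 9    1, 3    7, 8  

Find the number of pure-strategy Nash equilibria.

Both Type-B: Maker 1 gets 10 (best alternative 7); Maker 2 gets 8 (best alternative 4). Neither deviates — NE.
Both Type-C is not a NE: Maker 2 would switch to Type-B (9 > 8).
No other cell survives both best-response checks, so there is 1 pure NE.

1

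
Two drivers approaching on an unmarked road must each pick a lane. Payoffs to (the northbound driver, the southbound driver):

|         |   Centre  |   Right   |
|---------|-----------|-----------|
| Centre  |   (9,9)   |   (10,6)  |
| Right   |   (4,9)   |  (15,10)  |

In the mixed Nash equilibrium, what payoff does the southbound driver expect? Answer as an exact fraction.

The northbound driver mixes with probability p on Centre, chosen so the southbound driver is indifferent: 9p + 9(1−p) = 6p + 10(1−p) gives p = 1/4.
The southbound driver's expected payoff is 9·1/4 + 9·3/4 = 9.

9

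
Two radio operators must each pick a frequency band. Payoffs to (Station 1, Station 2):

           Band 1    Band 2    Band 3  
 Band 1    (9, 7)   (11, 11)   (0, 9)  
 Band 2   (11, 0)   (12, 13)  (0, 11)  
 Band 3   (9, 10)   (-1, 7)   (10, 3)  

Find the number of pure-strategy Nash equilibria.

1

Both Band 2: Station 1 gets 12 (best alternative 11); Station 2 gets 13 (best alternative 11). Neither deviates — NE.
Both Band 3 is not a NE: Station 2 would switch to Band 1 (10 > 3).
No other cell survives both best-response checks, so there is 1 pure NE.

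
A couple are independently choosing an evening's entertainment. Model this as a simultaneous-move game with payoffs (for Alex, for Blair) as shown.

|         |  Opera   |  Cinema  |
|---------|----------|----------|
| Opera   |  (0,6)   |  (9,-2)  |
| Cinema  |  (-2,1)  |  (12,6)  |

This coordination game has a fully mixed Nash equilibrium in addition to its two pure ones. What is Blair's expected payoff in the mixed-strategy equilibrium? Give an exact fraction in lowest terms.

38/13

Alex mixes with probability p on Opera, chosen so Blair is indifferent: 6p + 1(1−p) = (-2)p + 6(1−p) gives p = 5/13.
Blair's expected payoff is 6·5/13 + 1·8/13 = 38/13.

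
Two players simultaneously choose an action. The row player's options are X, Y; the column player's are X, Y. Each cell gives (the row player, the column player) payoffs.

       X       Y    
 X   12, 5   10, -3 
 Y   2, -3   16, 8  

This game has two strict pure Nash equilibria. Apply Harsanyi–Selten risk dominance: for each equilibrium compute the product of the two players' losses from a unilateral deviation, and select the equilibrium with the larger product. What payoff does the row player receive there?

12

At both X: the row player loses 12 − 2 = 10 by deviating; the column player loses 5 − (-3) = 8. Product = 10·8 = 80.
At both Y: the row player loses 16 − 10 = 6 by deviating; the column player loses 8 − (-3) = 11. Product = 6·11 = 66.
80 > 66, so both X is risk-dominant. The row player's payoff there is 12.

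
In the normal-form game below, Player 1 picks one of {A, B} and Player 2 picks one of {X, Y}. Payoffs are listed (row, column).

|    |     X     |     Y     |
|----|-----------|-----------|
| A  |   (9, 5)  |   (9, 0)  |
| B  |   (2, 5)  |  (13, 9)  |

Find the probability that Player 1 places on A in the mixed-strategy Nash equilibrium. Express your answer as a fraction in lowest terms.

Player 1's mix p on A must make Player 2 indifferent between X and Y.
Player 2's payoff from X: 5p + 5(1−p). From Y: 0p + 9(1−p).
Set equal: 5p = 4(1−p) → p = 4/9.

4/9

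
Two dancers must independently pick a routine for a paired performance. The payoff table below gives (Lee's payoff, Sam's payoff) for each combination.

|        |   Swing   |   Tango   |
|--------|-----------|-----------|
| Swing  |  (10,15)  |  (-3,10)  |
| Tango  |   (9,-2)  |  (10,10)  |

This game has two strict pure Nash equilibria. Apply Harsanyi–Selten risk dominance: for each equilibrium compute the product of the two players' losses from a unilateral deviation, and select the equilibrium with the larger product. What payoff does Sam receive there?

10

At both Swing: Lee loses 10 − 9 = 1 by deviating; Sam loses 15 − 10 = 5. Product = 1·5 = 5.
At both Tango: Lee loses 10 − (-3) = 13 by deviating; Sam loses 10 − (-2) = 12. Product = 13·12 = 156.
156 > 5, so both Tango is risk-dominant. Sam's payoff there is 10.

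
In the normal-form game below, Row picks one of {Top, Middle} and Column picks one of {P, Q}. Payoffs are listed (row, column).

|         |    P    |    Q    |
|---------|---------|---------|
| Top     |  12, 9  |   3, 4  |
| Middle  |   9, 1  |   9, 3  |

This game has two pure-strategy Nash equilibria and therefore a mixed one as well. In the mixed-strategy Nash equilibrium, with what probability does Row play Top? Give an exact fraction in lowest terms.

2/7

Row's mix p on Top must make Column indifferent between P and Q.
Column's payoff from P: 9p + 1(1−p). From Q: 4p + 3(1−p).
Set equal: 5p = 2(1−p) → p = 2/7.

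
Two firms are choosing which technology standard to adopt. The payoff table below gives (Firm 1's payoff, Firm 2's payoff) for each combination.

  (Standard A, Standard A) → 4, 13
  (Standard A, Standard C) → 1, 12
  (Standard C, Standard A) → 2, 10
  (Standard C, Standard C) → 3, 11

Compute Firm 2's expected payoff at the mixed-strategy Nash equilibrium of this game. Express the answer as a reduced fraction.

23/2

Firm 1 mixes with probability p on Standard A, chosen so Firm 2 is indifferent: 13p + 10(1−p) = 12p + 11(1−p) gives p = 1/2.
Firm 2's expected payoff is 13·1/2 + 10·1/2 = 23/2.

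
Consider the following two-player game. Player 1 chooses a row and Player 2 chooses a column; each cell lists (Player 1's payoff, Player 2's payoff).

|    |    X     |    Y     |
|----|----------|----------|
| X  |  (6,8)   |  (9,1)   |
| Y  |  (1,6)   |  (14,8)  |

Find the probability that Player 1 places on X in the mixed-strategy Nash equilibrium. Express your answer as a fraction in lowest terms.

2/9

Player 1's mix p on X must make Player 2 indifferent between X and Y.
Player 2's payoff from X: 8p + 6(1−p). From Y: 1p + 8(1−p).
Set equal: 7p = 2(1−p) → p = 2/9.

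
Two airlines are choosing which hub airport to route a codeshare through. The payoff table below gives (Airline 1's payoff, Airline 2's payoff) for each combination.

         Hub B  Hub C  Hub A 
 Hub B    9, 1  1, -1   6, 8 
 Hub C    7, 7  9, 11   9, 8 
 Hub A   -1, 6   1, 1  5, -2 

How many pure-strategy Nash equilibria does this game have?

1

Both Hub C: Airline 1 gets 9 (best alternative 1); Airline 2 gets 11 (best alternative 8). Neither deviates — NE.
Both Hub A is not a NE: Airline 1 would switch to Hub C (9 > 5).
No other cell survives both best-response checks, so there is 1 pure NE.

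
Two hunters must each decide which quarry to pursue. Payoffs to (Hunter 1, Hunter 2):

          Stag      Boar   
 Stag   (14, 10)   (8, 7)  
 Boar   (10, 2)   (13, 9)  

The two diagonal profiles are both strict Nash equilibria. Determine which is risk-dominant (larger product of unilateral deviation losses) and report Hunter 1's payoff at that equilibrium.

13

At both Stag: Hunter 1 loses 14 − 10 = 4 by deviating; Hunter 2 loses 10 − 7 = 3. Product = 4·3 = 12.
At both Boar: Hunter 1 loses 13 − 8 = 5 by deviating; Hunter 2 loses 9 − 2 = 7. Product = 5·7 = 35.
35 > 12, so both Boar is risk-dominant. Hunter 1's payoff there is 13.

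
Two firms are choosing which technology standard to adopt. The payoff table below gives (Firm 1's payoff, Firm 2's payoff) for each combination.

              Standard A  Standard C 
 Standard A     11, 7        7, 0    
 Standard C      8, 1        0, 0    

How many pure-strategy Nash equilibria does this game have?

1

Both Standard A: Firm 1 gets 11 (best alternative 8); Firm 2 gets 7 (best alternative 0). Neither deviates — NE.
Both Standard C is not a NE: Firm 1 would switch to Standard A (7 > 0).
No other cell survives both best-response checks, so there is 1 pure NE.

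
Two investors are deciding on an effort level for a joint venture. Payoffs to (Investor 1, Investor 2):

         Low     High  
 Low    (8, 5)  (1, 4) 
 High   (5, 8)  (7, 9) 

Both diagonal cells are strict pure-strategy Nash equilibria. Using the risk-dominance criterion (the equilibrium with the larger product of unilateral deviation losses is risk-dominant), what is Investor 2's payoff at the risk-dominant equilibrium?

9

At both Low: Investor 1 loses 8 − 5 = 3 by deviating; Investor 2 loses 5 − 4 = 1. Product = 3·1 = 3.
At both High: Investor 1 loses 7 − 1 = 6 by deviating; Investor 2 loses 9 − 8 = 1. Product = 6·1 = 6.
6 > 3, so both High is risk-dominant. Investor 2's payoff there is 9.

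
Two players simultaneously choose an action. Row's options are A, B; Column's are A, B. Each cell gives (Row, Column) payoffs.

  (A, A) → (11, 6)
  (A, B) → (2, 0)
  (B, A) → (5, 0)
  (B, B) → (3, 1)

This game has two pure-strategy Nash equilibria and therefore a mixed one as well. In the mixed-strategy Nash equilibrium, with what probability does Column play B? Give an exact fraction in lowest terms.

6/7

Column's mix q on A must make Row indifferent between A and B.
Row's payoff from A: 11q + 2(1−q). From B: 5q + 3(1−q).
Set equal: 6q = 1(1−q) → q = 1/7.
Probability on B is 1 − 1/7 = 6/7.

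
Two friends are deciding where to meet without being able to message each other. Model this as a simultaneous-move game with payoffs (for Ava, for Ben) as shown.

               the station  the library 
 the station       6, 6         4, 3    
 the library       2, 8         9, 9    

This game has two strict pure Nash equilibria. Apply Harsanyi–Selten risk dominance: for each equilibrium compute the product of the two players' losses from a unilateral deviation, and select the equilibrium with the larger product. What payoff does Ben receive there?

6

At both the station: Ava loses 6 − 2 = 4 by deviating; Ben loses 6 − 3 = 3. Product = 4·3 = 12.
At both the library: Ava loses 9 − 4 = 5 by deviating; Ben loses 9 − 8 = 1. Product = 5·1 = 5.
12 > 5, so both the station is risk-dominant. Ben's payoff there is 6.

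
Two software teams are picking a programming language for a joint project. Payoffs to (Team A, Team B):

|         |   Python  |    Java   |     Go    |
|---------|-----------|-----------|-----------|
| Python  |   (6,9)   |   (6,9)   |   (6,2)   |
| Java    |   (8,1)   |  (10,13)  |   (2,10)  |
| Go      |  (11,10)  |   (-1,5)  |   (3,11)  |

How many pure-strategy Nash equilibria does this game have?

Both Java: Team A gets 10 (best alternative 6); Team B gets 13 (best alternative 10). Neither deviates — NE.
Both Python is not a NE: Team A would switch to Go (11 > 6).
No other cell survives both best-response checks, so there is 1 pure NE.

1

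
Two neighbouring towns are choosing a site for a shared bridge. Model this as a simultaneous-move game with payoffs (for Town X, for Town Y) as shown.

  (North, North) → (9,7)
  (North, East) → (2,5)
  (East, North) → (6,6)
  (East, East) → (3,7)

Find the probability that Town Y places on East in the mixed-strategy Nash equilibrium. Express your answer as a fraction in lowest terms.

3/4

Town Y's mix q on North must make Town X indifferent between North and East.
Town X's payoff from North: 9q + 2(1−q). From East: 6q + 3(1−q).
Set equal: 3q = 1(1−q) → q = 1/4.
Probability on East is 1 − 1/4 = 3/4.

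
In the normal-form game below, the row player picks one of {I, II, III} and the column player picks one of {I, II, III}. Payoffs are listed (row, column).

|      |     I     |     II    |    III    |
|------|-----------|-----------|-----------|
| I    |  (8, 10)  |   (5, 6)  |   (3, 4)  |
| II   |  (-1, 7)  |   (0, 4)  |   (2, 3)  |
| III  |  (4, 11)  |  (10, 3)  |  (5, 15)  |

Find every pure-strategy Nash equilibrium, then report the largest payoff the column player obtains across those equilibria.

Both I is a pure NE (the row player: 8 ≥ 4; the column player: 10 ≥ 6). The column player gets 10.
Both III is a pure NE (the row player: 5 ≥ 3; the column player: 15 ≥ 11). The column player gets 15.
Every other cell has a profitable deviation for at least one player. Highest of {10, 15} is 15.

15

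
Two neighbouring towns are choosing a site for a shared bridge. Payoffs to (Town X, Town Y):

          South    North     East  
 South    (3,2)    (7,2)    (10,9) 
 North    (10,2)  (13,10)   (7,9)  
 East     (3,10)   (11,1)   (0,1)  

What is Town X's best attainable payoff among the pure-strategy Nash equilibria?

(South, East) is a pure NE (Town X: 10 ≥ 7; Town Y: 9 ≥ 2). Town X gets 10.
Both North is a pure NE (Town X: 13 ≥ 11; Town Y: 10 ≥ 9). Town X gets 13.
Every other cell has a profitable deviation for at least one player. Highest of {10, 13} is 13.

13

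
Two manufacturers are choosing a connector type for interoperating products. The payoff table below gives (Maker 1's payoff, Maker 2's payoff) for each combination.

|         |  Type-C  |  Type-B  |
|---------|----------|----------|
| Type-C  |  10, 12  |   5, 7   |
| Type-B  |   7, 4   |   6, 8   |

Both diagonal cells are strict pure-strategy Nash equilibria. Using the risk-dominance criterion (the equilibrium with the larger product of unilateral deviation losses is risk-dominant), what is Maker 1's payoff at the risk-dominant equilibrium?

At both Type-C: Maker 1 loses 10 − 7 = 3 by deviating; Maker 2 loses 12 − 7 = 5. Product = 3·5 = 15.
At both Type-B: Maker 1 loses 6 − 5 = 1 by deviating; Maker 2 loses 8 − 4 = 4. Product = 1·4 = 4.
15 > 4, so both Type-C is risk-dominant. Maker 1's payoff there is 10.

10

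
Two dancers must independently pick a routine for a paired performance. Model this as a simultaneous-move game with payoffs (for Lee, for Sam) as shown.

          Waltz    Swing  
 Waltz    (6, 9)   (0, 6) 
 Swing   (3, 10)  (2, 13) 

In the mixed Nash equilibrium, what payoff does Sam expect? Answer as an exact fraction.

19/2

Lee mixes with probability p on Waltz, chosen so Sam is indifferent: 9p + 10(1−p) = 6p + 13(1−p) gives p = 1/2.
Sam's expected payoff is 9·1/2 + 10·1/2 = 19/2.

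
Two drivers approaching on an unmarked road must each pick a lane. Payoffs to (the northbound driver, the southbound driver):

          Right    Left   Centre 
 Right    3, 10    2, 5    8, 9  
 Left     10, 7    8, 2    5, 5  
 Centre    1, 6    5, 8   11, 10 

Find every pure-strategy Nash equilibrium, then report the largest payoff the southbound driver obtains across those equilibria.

10

(Left, Right) is a pure NE (the northbound driver: 10 ≥ 3; the southbound driver: 7 ≥ 5). The southbound driver gets 7.
Both Centre is a pure NE (the northbound driver: 11 ≥ 8; the southbound driver: 10 ≥ 8). The southbound driver gets 10.
Every other cell has a profitable deviation for at least one player. Highest of {7, 10} is 10.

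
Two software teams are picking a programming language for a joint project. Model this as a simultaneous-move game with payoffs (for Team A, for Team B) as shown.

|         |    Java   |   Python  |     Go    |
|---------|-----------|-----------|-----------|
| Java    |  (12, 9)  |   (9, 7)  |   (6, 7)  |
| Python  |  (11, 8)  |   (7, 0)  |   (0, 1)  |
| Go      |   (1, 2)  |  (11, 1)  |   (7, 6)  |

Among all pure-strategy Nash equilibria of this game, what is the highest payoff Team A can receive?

Both Java is a pure NE (Team A: 12 ≥ 11; Team B: 9 ≥ 7). Team A gets 12.
Both Go is a pure NE (Team A: 7 ≥ 6; Team B: 6 ≥ 2). Team A gets 7.
Every other cell has a profitable deviation for at least one player. Highest of {12, 7} is 12.

12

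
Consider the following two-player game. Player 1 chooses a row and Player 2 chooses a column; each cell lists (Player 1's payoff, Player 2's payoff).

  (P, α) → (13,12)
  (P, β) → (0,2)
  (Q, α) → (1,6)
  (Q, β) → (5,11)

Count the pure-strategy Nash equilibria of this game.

(P, α): Player 1 gets 13 (best alternative 1); Player 2 gets 12 (best alternative 2). Neither deviates — NE.
(Q, β): Player 1 gets 5 (best alternative 0); Player 2 gets 11 (best alternative 6). Neither deviates — NE.
(P, β) is not a NE: Player 1 would switch to Q (5 > 0).
No other cell survives both best-response checks, so there are 2 pure NE.

2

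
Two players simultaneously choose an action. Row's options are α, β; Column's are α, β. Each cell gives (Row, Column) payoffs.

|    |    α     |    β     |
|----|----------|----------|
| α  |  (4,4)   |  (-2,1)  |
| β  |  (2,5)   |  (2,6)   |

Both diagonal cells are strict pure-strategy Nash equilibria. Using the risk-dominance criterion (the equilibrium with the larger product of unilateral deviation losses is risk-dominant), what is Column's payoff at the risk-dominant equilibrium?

4

At both α: Row loses 4 − 2 = 2 by deviating; Column loses 4 − 1 = 3. Product = 2·3 = 6.
At both β: Row loses 2 − (-2) = 4 by deviating; Column loses 6 − 5 = 1. Product = 4·1 = 4.
6 > 4, so both α is risk-dominant. Column's payoff there is 4.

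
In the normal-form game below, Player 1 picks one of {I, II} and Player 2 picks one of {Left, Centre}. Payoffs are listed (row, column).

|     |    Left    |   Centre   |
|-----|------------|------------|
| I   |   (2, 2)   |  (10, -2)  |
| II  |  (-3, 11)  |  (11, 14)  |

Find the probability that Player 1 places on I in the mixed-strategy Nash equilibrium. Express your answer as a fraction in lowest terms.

3/7

Player 1's mix p on I must make Player 2 indifferent between Left and Centre.
Player 2's payoff from Left: 2p + 11(1−p). From Centre: (-2)p + 14(1−p).
Set equal: 4p = 3(1−p) → p = 3/7.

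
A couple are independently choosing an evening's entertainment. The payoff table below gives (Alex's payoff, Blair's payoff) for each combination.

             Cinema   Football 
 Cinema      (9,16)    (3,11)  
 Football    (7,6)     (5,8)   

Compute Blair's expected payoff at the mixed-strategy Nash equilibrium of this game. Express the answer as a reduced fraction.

Alex mixes with probability p on Cinema, chosen so Blair is indifferent: 16p + 6(1−p) = 11p + 8(1−p) gives p = 2/7.
Blair's expected payoff is 16·2/7 + 6·5/7 = 62/7.

62/7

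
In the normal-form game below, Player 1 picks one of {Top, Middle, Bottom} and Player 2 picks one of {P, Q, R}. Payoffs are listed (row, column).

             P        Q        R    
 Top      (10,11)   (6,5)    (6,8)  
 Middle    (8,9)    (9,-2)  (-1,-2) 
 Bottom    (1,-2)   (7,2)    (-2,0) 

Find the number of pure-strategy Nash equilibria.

(Top, P): Player 1 gets 10 (best alternative 8); Player 2 gets 11 (best alternative 8). Neither deviates — NE.
(Middle, Q) is not a NE: Player 2 would switch to P (9 > -2).
No other cell survives both best-response checks, so there is 1 pure NE.

1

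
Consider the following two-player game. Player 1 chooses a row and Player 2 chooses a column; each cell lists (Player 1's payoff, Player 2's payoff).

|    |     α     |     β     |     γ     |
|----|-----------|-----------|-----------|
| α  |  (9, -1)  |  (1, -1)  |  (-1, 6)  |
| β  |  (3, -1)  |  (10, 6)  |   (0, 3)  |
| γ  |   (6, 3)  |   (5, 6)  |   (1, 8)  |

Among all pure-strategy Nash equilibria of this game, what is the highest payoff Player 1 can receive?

Both β is a pure NE (Player 1: 10 ≥ 5; Player 2: 6 ≥ 3). Player 1 gets 10.
Both γ is a pure NE (Player 1: 1 ≥ 0; Player 2: 8 ≥ 6). Player 1 gets 1.
Every other cell has a profitable deviation for at least one player. Highest of {10, 1} is 10.

10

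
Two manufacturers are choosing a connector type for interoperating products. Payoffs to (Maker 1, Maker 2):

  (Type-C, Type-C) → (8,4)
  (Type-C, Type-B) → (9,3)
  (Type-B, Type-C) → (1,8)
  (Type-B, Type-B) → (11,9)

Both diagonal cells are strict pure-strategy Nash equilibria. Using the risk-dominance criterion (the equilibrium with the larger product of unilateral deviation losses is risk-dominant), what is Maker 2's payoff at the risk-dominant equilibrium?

4

At both Type-C: Maker 1 loses 8 − 1 = 7 by deviating; Maker 2 loses 4 − 3 = 1. Product = 7·1 = 7.
At both Type-B: Maker 1 loses 11 − 9 = 2 by deviating; Maker 2 loses 9 − 8 = 1. Product = 2·1 = 2.
7 > 2, so both Type-C is risk-dominant. Maker 2's payoff there is 4.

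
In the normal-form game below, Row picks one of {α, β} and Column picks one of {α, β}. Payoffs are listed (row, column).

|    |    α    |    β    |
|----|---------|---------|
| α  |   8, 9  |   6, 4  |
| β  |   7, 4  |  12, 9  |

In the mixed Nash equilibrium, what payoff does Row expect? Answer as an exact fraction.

Column mixes with probability q on α, chosen so Row is indifferent: 8q + 6(1−q) = 7q + 12(1−q) gives q = 6/7.
Row's expected payoff (from either row, since indifferent) is 8·6/7 + 6·1/7 = 54/7.

54/7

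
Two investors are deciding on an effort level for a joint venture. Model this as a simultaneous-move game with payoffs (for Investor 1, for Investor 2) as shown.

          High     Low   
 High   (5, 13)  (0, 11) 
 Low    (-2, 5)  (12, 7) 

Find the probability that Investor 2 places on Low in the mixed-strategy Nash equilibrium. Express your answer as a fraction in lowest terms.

7/19

Investor 2's mix q on High must make Investor 1 indifferent between High and Low.
Investor 1's payoff from High: 5q + 0(1−q). From Low: (-2)q + 12(1−q).
Set equal: 7q = 12(1−q) → q = 12/19.
Probability on Low is 1 − 12/19 = 7/19.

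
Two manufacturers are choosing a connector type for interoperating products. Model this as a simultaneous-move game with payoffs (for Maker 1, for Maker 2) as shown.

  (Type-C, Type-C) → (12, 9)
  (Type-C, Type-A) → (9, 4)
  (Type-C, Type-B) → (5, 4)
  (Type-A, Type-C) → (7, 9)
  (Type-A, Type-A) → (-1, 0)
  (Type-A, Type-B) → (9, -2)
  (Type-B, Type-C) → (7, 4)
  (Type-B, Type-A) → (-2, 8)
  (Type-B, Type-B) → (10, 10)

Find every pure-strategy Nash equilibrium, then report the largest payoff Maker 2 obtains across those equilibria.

10

Both Type-C is a pure NE (Maker 1: 12 ≥ 7; Maker 2: 9 ≥ 4). Maker 2 gets 9.
Both Type-B is a pure NE (Maker 1: 10 ≥ 9; Maker 2: 10 ≥ 8). Maker 2 gets 10.
Every other cell has a profitable deviation for at least one player. Highest of {9, 10} is 10.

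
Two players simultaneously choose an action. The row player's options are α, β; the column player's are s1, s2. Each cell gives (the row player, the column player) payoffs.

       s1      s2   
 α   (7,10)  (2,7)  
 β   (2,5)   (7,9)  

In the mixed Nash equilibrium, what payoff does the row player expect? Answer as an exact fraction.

9/2

The column player mixes with probability q on s1, chosen so the row player is indifferent: 7q + 2(1−q) = 2q + 7(1−q) gives q = 1/2.
The row player's expected payoff (from either row, since indifferent) is 7·1/2 + 2·1/2 = 9/2.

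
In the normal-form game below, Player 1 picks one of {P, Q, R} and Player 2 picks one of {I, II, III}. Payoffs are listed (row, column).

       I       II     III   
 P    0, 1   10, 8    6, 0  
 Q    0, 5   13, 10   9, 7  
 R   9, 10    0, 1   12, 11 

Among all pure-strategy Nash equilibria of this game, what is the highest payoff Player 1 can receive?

(Q, II) is a pure NE (Player 1: 13 ≥ 10; Player 2: 10 ≥ 7). Player 1 gets 13.
(R, III) is a pure NE (Player 1: 12 ≥ 9; Player 2: 11 ≥ 10). Player 1 gets 12.
Every other cell has a profitable deviation for at least one player. Highest of {13, 12} is 13.

13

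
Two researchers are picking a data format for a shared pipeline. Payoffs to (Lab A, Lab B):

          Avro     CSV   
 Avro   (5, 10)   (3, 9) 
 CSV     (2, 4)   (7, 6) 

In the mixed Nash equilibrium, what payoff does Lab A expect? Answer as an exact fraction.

Lab B mixes with probability q on Avro, chosen so Lab A is indifferent: 5q + 3(1−q) = 2q + 7(1−q) gives q = 4/7.
Lab A's expected payoff (from either row, since indifferent) is 5·4/7 + 3·3/7 = 29/7.

29/7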